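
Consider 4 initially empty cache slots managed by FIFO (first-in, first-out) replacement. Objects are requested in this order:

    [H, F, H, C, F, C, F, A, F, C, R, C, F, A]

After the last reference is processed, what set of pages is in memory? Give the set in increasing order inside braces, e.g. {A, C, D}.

{A, C, F, R}

H → fault, frames {H}
F → fault, frames {H,F}
H → hit
C → fault, frames {H,F,C}
F → hit
C → hit
F → hit
A → fault, frames {H,F,C,A}
F → hit
C → hit
R → fault, evict H, frames {F,C,A,R}
C → hit
F → hit
A → hit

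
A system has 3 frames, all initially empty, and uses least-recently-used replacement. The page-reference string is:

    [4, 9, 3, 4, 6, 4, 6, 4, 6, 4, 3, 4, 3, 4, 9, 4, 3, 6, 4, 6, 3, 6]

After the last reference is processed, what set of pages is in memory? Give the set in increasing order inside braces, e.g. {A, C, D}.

{3, 4, 6}

4 → miss, frames {4}
9 → miss, frames {4,9}
3 → miss, frames {4,9,3}
4 → hit
6 → miss, evict 9, frames {3,4,6}
4 → hit
6 → hit
4 → hit
6 → hit
4 → hit
3 → hit
4 → hit
3 → hit
4 → hit
9 → miss, evict 6, frames {3,4,9}
4 → hit
3 → hit
6 → miss, evict 9, frames {4,3,6}
4 → hit
6 → hit
3 → hit
6 → hit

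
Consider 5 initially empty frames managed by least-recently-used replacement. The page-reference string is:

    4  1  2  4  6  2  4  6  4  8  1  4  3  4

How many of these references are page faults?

6

4: miss, frames (4)
1: miss, frames (4 1)
2: miss, frames (4 1 2)
4: hit
6: miss, frames (1 2 4 6)
2: hit
4: hit
6: hit
4: hit
8: miss, frames (1 2 6 4 8)
1: hit
4: hit
3: miss, evict 2, frames (6 8 1 4 3)
4: hit
Page faults: 6.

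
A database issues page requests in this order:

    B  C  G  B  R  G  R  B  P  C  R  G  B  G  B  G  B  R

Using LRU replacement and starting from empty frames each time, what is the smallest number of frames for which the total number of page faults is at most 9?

f=1: 18 faults
f=2: 13 faults
f=3: 9 faults
f=4: 8 faults
f=5: 5 faults
Smallest f with faults ≤ 9 is 3.

3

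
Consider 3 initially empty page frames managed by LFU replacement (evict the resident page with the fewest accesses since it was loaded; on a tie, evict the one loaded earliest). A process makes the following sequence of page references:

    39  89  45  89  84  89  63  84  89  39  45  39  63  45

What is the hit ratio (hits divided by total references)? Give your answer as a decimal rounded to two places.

39: miss, frames [39]
89: miss, frames [39, 89]
45: miss, frames [39, 89, 45]
89: hit
84: miss, evict 39, frames [89, 45, 84]
89: hit
63: miss, evict 45, frames [89, 84, 63]
84: hit
89: hit
39: miss, evict 63, frames [89, 84, 39]
45: miss, evict 39, frames [89, 84, 45]
39: miss, evict 45, frames [89, 84, 39]
63: miss, evict 39, frames [89, 84, 63]
45: miss, evict 63, frames [89, 84, 45]
Hits: 4 of 14 references → 4/14 = 0.2857.

0.29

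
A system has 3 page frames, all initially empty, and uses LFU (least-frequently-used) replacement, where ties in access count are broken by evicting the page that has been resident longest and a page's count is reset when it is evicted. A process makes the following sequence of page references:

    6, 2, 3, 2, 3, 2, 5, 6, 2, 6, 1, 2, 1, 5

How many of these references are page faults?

7

6 → fault, frames (6)
2 → fault, frames (6 2)
3 → fault, frames (6 2 3)
2 → hit
3 → hit
2 → hit
5 → fault, evict 6, frames (2 3 5)
6 → fault, evict 5, frames (2 3 6)
2 → hit
6 → hit
1 → fault, evict 3, frames (2 6 1)
2 → hit
1 → hit
5 → fault, evict 6, frames (2 1 5)
Page faults: 7.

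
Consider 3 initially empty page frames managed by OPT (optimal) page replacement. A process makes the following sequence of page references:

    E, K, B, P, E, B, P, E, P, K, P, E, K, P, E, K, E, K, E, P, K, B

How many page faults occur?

6

E: miss, frames (E)
K: miss, frames (E K)
B: miss, frames (E K B)
P: miss, evict K, frames (E B P)
E: hit
B: hit
P: hit
E: hit
P: hit
K: miss, evict B, frames (E P K)
P: hit
E: hit
K: hit
P: hit
E: hit
K: hit
E: hit
K: hit
E: hit
P: hit
K: hit
B: miss, evict K, frames (E P B)
Page faults: 6.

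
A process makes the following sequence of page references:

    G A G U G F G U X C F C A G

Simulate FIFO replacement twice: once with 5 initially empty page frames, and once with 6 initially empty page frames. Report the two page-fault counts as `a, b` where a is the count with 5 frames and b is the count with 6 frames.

7, 6

5 frames: F F . F . F . . F F . . . F → 7 faults.
6 frames: F F . F . F . . F F . . . . → 6 faults.
6 < 7: adding a frame reduced faults, as is typical.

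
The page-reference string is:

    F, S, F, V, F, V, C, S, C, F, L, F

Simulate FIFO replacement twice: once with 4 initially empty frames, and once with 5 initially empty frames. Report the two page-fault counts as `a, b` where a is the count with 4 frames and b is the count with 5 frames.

4 frames: F F . F . . F . . . F F → 6 faults.
5 frames: F F . F . . F . . . F . → 5 faults.
5 < 6: adding a frame reduced faults, as is typical.

6, 5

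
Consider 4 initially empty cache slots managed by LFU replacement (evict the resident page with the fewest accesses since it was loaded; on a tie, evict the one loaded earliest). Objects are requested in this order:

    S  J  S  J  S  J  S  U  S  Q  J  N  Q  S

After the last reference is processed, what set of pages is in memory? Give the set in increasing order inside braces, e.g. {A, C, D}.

{J, N, Q, S}

S: miss, frames [S]
J: miss, frames [S, J]
S: hit
J: hit
S: hit
J: hit
S: hit
U: miss, frames [S, J, U]
S: hit
Q: miss, frames [S, J, U, Q]
J: hit
N: miss, evict U, frames [S, J, Q, N]
Q: hit
S: hit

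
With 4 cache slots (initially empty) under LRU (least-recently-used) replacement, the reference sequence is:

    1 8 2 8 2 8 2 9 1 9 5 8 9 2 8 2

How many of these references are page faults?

7

1: fault, frames (1)
8: fault, frames (1 8)
2: fault, frames (1 8 2)
8: hit
2: hit
8: hit
2: hit
9: fault, frames (1 8 2 9)
1: hit
9: hit
5: fault, evict 8, frames (2 1 9 5)
8: fault, evict 2, frames (1 9 5 8)
9: hit
2: fault, evict 1, frames (5 8 9 2)
8: hit
2: hit
Page faults: 7.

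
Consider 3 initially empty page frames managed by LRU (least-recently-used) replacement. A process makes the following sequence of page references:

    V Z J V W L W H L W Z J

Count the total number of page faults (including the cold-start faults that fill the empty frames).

8

V -> miss, frames (V)
Z -> miss, frames (V Z)
J -> miss, frames (V Z J)
V -> hit
W -> miss, evict Z, frames (J V W)
L -> miss, evict J, frames (V W L)
W -> hit
H -> miss, evict V, frames (L W H)
L -> hit
W -> hit
Z -> miss, evict H, frames (L W Z)
J -> miss, evict L, frames (W Z J)
Page faults: 8.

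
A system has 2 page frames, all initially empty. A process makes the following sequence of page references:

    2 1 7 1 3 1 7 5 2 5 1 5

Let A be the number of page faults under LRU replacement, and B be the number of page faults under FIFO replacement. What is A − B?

Under LRU: F F F . F . F F F . F . → 8 faults.
Under FIFO: F F F . F F F F F . F F → 10 faults.
A − B = 8 − 10 = -2.

-2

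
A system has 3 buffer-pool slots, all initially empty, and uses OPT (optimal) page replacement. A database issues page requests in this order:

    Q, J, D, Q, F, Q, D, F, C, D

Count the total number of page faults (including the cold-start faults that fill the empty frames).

5

Q -> miss, frames (Q)
J -> miss, frames (Q J)
D -> miss, frames (Q J D)
Q -> hit
F -> miss, evict J, frames (Q D F)
Q -> hit
D -> hit
F -> hit
C -> miss, evict F, frames (Q D C)
D -> hit
Page faults: 5.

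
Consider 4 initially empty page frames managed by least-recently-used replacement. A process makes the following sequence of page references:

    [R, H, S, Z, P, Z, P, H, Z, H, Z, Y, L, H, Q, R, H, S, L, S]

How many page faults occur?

R -> fault, frames {R}
H -> fault, frames {R,H}
S -> fault, frames {R,H,S}
Z -> fault, frames {R,H,S,Z}
P -> fault, evict R, frames {H,S,Z,P}
Z -> hit
P -> hit
H -> hit
Z -> hit
H -> hit
Z -> hit
Y -> fault, evict S, frames {P,H,Z,Y}
L -> fault, evict P, frames {H,Z,Y,L}
H -> hit
Q -> fault, evict Z, frames {Y,L,H,Q}
R -> fault, evict Y, frames {L,H,Q,R}
H -> hit
S -> fault, evict L, frames {Q,R,H,S}
L -> fault, evict Q, frames {R,H,S,L}
S -> hit
Page faults: 11.

11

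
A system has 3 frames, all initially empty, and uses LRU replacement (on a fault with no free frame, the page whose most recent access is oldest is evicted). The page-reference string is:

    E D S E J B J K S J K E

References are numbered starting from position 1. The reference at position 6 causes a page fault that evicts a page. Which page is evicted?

pos 1: E: miss, frames {E}
pos 2: D: miss, frames {E,D}
pos 3: S: miss, frames {E,D,S}
pos 4: E: hit
pos 5: J: miss, evict D, frames {S,E,J}
pos 6: B: miss, evict S, frames {E,J,B}
At position 6, page S is evicted.

S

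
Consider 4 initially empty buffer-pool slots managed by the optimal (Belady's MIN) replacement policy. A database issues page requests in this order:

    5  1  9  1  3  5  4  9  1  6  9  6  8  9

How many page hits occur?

7

5 -> miss, frames {5}
1 -> miss, frames {5,1}
9 -> miss, frames {5,1,9}
1 -> hit
3 -> miss, frames {5,1,9,3}
5 -> hit
4 -> miss, evict 3, frames {5,1,9,4}
9 -> hit
1 -> hit
6 -> miss, evict 4, frames {5,1,9,6}
9 -> hit
6 -> hit
8 -> miss, evict 6, frames {5,1,9,8}
9 -> hit
Hits: 7.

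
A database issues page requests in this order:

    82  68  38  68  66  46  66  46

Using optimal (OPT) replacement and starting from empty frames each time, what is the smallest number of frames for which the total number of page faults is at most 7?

f=1: 8 faults
f=2: 5 faults
f=3: 5 faults
f=4: 5 faults
f=5: 5 faults
Smallest f with faults ≤ 7 is 2.

2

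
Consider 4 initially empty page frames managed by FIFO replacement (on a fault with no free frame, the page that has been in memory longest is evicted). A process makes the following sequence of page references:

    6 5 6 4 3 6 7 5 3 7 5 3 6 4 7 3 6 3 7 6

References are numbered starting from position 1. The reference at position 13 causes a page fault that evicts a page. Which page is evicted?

pos 1: 6 → miss, frames {6}
pos 2: 5 → miss, frames {6,5}
pos 3: 6 → hit
pos 4: 4 → miss, frames {6,5,4}
pos 5: 3 → miss, frames {6,5,4,3}
pos 6: 6 → hit
pos 7: 7 → miss, evict 6, frames {5,4,3,7}
pos 8: 5 → hit
pos 9: 3 → hit
pos 10: 7 → hit
pos 11: 5 → hit
pos 12: 3 → hit
pos 13: 6 → miss, evict 5, frames {4,3,7,6}
At position 13, page 5 is evicted.

5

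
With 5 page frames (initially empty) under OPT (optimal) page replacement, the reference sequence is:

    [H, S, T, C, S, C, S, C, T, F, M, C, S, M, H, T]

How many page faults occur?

H -> fault, frames {H}
S -> fault, frames {H,S}
T -> fault, frames {H,S,T}
C -> fault, frames {H,S,T,C}
S -> hit
C -> hit
S -> hit
C -> hit
T -> hit
F -> fault, frames {H,S,T,C,F}
M -> fault, evict F, frames {H,S,T,C,M}
C -> hit
S -> hit
M -> hit
H -> hit
T -> hit
Page faults: 6.

6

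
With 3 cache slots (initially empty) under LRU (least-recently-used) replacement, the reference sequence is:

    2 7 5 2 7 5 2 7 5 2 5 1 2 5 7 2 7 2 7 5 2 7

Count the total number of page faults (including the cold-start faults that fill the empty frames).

5

2 -> fault, frames [2]
7 -> fault, frames [2, 7]
5 -> fault, frames [2, 7, 5]
2 -> hit
7 -> hit
5 -> hit
2 -> hit
7 -> hit
5 -> hit
2 -> hit
5 -> hit
1 -> fault, evict 7, frames [2, 5, 1]
2 -> hit
5 -> hit
7 -> fault, evict 1, frames [2, 5, 7]
2 -> hit
7 -> hit
2 -> hit
7 -> hit
5 -> hit
2 -> hit
7 -> hit
Page faults: 5.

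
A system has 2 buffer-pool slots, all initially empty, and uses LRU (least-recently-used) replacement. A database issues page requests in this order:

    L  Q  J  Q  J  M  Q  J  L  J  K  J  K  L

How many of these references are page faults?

9

L → miss, frames {L}
Q → miss, frames {L,Q}
J → miss, evict L, frames {Q,J}
Q → hit
J → hit
M → miss, evict Q, frames {J,M}
Q → miss, evict J, frames {M,Q}
J → miss, evict M, frames {Q,J}
L → miss, evict Q, frames {J,L}
J → hit
K → miss, evict L, frames {J,K}
J → hit
K → hit
L → miss, evict J, frames {K,L}
Page faults: 9.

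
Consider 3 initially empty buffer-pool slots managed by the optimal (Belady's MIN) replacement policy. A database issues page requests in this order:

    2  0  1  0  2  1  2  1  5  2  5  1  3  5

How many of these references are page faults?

5

2 -> fault, frames [2]
0 -> fault, frames [2, 0]
1 -> fault, frames [2, 0, 1]
0 -> hit
2 -> hit
1 -> hit
2 -> hit
1 -> hit
5 -> fault, evict 0, frames [2, 1, 5]
2 -> hit
5 -> hit
1 -> hit
3 -> fault, evict 1, frames [2, 5, 3]
5 -> hit
Page faults: 5.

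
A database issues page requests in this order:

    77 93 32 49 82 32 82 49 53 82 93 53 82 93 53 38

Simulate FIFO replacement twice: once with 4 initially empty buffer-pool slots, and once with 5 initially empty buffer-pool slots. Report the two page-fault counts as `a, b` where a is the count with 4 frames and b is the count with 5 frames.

8, 7

4 frames: F F F F F . . . F . F . . . . F → 8 faults.
5 frames: F F F F F . . . F . . . . . . F → 7 faults.
7 < 8: adding a frame reduced faults, as is typical.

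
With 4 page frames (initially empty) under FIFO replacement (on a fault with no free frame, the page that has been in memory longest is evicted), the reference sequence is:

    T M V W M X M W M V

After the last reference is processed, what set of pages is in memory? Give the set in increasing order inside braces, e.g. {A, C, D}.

{M, V, W, X}

T → miss, frames {T}
M → miss, frames {T,M}
V → miss, frames {T,M,V}
W → miss, frames {T,M,V,W}
M → hit
X → miss, evict T, frames {M,V,W,X}
M → hit
W → hit
M → hit
V → hit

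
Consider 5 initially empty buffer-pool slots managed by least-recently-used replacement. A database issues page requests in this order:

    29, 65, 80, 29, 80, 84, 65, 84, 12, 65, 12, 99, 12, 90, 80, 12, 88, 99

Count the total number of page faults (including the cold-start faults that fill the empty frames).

9

29 → fault, frames [29]
65 → fault, frames [29, 65]
80 → fault, frames [29, 65, 80]
29 → hit
80 → hit
84 → fault, frames [65, 29, 80, 84]
65 → hit
84 → hit
12 → fault, frames [29, 80, 65, 84, 12]
65 → hit
12 → hit
99 → fault, evict 29, frames [80, 84, 65, 12, 99]
12 → hit
90 → fault, evict 80, frames [84, 65, 99, 12, 90]
80 → fault, evict 84, frames [65, 99, 12, 90, 80]
12 → hit
88 → fault, evict 65, frames [99, 90, 80, 12, 88]
99 → hit
Page faults: 9.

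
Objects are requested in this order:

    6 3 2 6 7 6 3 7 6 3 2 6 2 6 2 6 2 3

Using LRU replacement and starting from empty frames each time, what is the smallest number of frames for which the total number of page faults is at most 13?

2

f=1: 18 faults
f=2: 12 faults
f=3: 6 faults
f=4: 4 faults
Smallest f with faults ≤ 13 is 2.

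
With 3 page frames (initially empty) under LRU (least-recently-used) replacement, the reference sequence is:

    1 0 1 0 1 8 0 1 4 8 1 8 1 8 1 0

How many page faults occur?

6

1 -> fault, frames {1}
0 -> fault, frames {1,0}
1 -> hit
0 -> hit
1 -> hit
8 -> fault, frames {0,1,8}
0 -> hit
1 -> hit
4 -> fault, evict 8, frames {0,1,4}
8 -> fault, evict 0, frames {1,4,8}
1 -> hit
8 -> hit
1 -> hit
8 -> hit
1 -> hit
0 -> fault, evict 4, frames {8,1,0}
Page faults: 6.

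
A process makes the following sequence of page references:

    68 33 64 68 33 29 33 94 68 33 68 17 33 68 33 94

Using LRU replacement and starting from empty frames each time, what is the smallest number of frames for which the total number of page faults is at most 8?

f=1: 16 faults
f=2: 13 faults
f=3: 8 faults
f=4: 6 faults
f=5: 6 faults
f=6: 6 faults
Smallest f with faults ≤ 8 is 3.

3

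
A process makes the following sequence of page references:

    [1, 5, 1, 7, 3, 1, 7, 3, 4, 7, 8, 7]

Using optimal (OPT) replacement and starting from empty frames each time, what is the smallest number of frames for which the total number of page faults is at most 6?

3

f=1: 12 faults
f=2: 7 faults
f=3: 6 faults
f=4: 6 faults
f=5: 6 faults
f=6: 6 faults
Smallest f with faults ≤ 6 is 3.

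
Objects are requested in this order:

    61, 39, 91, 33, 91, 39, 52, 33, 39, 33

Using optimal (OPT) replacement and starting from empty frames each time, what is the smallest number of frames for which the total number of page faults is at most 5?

f=1: 10 faults
f=2: 7 faults
f=3: 5 faults
f=4: 5 faults
f=5: 5 faults
Smallest f with faults ≤ 5 is 3.

3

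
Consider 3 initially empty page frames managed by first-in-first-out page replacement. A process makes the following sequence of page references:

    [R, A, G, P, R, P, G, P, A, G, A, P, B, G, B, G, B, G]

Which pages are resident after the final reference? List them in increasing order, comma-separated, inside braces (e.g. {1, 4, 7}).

{B, G, P}

R → miss, frames [R]
A → miss, frames [R, A]
G → miss, frames [R, A, G]
P → miss, evict R, frames [A, G, P]
R → miss, evict A, frames [G, P, R]
P → hit
G → hit
P → hit
A → miss, evict G, frames [P, R, A]
G → miss, evict P, frames [R, A, G]
A → hit
P → miss, evict R, frames [A, G, P]
B → miss, evict A, frames [G, P, B]
G → hit
B → hit
G → hit
B → hit
G → hit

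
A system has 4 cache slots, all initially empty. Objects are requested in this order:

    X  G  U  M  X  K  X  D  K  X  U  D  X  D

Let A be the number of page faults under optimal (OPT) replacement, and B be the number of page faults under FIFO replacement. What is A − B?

Under OPT: F F F F . F . F . . . . . . → 6 faults.
Under FIFO: F F F F . F F F . . F . . . → 8 faults.
A − B = 6 − 8 = -2.

-2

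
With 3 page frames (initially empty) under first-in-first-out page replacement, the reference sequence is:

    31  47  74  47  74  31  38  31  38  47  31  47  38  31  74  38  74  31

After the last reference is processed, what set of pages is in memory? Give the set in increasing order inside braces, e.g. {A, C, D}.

31: miss, frames (31)
47: miss, frames (31 47)
74: miss, frames (31 47 74)
47: hit
74: hit
31: hit
38: miss, evict 31, frames (47 74 38)
31: miss, evict 47, frames (74 38 31)
38: hit
47: miss, evict 74, frames (38 31 47)
31: hit
47: hit
38: hit
31: hit
74: miss, evict 38, frames (31 47 74)
38: miss, evict 31, frames (47 74 38)
74: hit
31: miss, evict 47, frames (74 38 31)

{31, 38, 74}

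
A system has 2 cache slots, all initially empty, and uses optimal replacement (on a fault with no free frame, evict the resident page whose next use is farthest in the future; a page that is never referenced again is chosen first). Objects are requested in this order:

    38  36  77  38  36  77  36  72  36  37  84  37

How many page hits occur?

5

38 → fault, frames {38}
36 → fault, frames {38,36}
77 → fault, evict 36, frames {38,77}
38 → hit
36 → fault, evict 38, frames {77,36}
77 → hit
36 → hit
72 → fault, evict 77, frames {36,72}
36 → hit
37 → fault, evict 72, frames {36,37}
84 → fault, evict 36, frames {37,84}
37 → hit
Hits: 5.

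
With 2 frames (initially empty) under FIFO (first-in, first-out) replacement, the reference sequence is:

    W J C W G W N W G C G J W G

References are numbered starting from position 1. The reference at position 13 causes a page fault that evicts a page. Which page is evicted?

C

pos 1: W → fault, frames (W)
pos 2: J → fault, frames (W J)
pos 3: C → fault, evict W, frames (J C)
pos 4: W → fault, evict J, frames (C W)
pos 5: G → fault, evict C, frames (W G)
pos 6: W → hit
pos 7: N → fault, evict W, frames (G N)
pos 8: W → fault, evict G, frames (N W)
pos 9: G → fault, evict N, frames (W G)
pos 10: C → fault, evict W, frames (G C)
pos 11: G → hit
pos 12: J → fault, evict G, frames (C J)
pos 13: W → fault, evict C, frames (J W)
At position 13, page C is evicted.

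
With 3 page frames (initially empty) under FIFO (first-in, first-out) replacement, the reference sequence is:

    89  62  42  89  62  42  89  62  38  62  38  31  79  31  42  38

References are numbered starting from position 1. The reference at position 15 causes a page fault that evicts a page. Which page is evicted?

38

pos 1: 89: miss, frames (89)
pos 2: 62: miss, frames (89 62)
pos 3: 42: miss, frames (89 62 42)
pos 4: 89: hit
pos 5: 62: hit
pos 6: 42: hit
pos 7: 89: hit
pos 8: 62: hit
pos 9: 38: miss, evict 89, frames (62 42 38)
pos 10: 62: hit
pos 11: 38: hit
pos 12: 31: miss, evict 62, frames (42 38 31)
pos 13: 79: miss, evict 42, frames (38 31 79)
pos 14: 31: hit
pos 15: 42: miss, evict 38, frames (31 79 42)
At position 15, page 38 is evicted.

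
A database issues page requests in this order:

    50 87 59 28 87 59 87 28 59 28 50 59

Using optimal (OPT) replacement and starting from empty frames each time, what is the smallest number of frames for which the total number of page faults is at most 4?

f=1: 12 faults
f=2: 7 faults
f=3: 5 faults
f=4: 4 faults
Smallest f with faults ≤ 4 is 4.

4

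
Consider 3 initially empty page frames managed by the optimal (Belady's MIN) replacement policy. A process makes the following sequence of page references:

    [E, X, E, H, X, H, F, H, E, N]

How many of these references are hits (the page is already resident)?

E: miss, frames [E]
X: miss, frames [E, X]
E: hit
H: miss, frames [E, X, H]
X: hit
H: hit
F: miss, evict X, frames [E, H, F]
H: hit
E: hit
N: miss, evict F, frames [E, H, N]
Hits: 5.

5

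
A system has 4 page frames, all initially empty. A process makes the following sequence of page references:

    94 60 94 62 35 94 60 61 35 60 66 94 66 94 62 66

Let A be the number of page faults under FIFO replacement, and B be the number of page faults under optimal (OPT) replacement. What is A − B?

1

Under FIFO: F F . F F . . F . . F F . . F . → 8 faults.
Under OPT: F F . F F . . F . . F . . . F . → 7 faults.
A − B = 8 − 7 = 1.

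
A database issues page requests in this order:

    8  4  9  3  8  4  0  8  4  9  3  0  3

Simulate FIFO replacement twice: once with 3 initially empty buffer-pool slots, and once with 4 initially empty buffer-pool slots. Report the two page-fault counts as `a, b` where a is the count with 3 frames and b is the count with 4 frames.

9, 10

3 frames: F F F F F F F . . F F . . → 9 faults.
4 frames: F F F F . . F F F F F F . → 10 faults.
10 > 9: adding a frame increased faults — Belady's anomaly.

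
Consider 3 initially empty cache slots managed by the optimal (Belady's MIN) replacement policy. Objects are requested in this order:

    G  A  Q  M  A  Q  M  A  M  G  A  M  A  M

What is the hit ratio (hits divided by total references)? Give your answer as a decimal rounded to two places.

G: miss, frames [G]
A: miss, frames [G, A]
Q: miss, frames [G, A, Q]
M: miss, evict G, frames [A, Q, M]
A: hit
Q: hit
M: hit
A: hit
M: hit
G: miss, evict Q, frames [A, M, G]
A: hit
M: hit
A: hit
M: hit
Hits: 9 of 14 references → 9/14 = 0.6429.

0.64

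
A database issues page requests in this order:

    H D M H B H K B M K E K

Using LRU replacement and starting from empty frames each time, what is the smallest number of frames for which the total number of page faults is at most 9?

3

f=1: 12 faults
f=2: 10 faults
f=3: 7 faults
f=4: 6 faults
f=5: 6 faults
f=6: 6 faults
Smallest f with faults ≤ 9 is 3.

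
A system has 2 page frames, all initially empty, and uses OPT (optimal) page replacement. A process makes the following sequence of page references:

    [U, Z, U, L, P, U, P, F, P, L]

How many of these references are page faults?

6

U -> miss, frames {U}
Z -> miss, frames {U,Z}
U -> hit
L -> miss, evict Z, frames {U,L}
P -> miss, evict L, frames {U,P}
U -> hit
P -> hit
F -> miss, evict U, frames {P,F}
P -> hit
L -> miss, evict F, frames {P,L}
Page faults: 6.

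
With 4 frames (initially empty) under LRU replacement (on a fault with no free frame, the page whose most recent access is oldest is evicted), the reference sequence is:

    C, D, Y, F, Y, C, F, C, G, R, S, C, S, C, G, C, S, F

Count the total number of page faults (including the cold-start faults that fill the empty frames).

C → fault, frames (C)
D → fault, frames (C D)
Y → fault, frames (C D Y)
F → fault, frames (C D Y F)
Y → hit
C → hit
F → hit
C → hit
G → fault, evict D, frames (Y F C G)
R → fault, evict Y, frames (F C G R)
S → fault, evict F, frames (C G R S)
C → hit
S → hit
C → hit
G → hit
C → hit
S → hit
F → fault, evict R, frames (G C S F)
Page faults: 8.

8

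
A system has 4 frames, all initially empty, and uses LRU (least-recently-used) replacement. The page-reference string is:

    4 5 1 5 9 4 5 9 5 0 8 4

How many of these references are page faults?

4 -> fault, frames [4]
5 -> fault, frames [4, 5]
1 -> fault, frames [4, 5, 1]
5 -> hit
9 -> fault, frames [4, 1, 5, 9]
4 -> hit
5 -> hit
9 -> hit
5 -> hit
0 -> fault, evict 1, frames [4, 9, 5, 0]
8 -> fault, evict 4, frames [9, 5, 0, 8]
4 -> fault, evict 9, frames [5, 0, 8, 4]
Page faults: 7.

7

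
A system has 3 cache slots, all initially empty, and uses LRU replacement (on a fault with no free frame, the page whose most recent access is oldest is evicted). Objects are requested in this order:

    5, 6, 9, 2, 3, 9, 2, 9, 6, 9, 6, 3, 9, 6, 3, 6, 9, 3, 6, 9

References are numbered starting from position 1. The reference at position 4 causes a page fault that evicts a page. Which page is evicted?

pos 1: 5: miss, frames {5}
pos 2: 6: miss, frames {5,6}
pos 3: 9: miss, frames {5,6,9}
pos 4: 2: miss, evict 5, frames {6,9,2}
At position 4, page 5 is evicted.

5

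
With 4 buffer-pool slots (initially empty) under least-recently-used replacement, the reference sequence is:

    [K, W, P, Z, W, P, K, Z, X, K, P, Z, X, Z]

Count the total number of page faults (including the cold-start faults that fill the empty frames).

5

K -> miss, frames {K}
W -> miss, frames {K,W}
P -> miss, frames {K,W,P}
Z -> miss, frames {K,W,P,Z}
W -> hit
P -> hit
K -> hit
Z -> hit
X -> miss, evict W, frames {P,K,Z,X}
K -> hit
P -> hit
Z -> hit
X -> hit
Z -> hit
Page faults: 5.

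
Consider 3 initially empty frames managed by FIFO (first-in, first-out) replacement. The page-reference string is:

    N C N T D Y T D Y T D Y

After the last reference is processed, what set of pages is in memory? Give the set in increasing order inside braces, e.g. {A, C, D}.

N → miss, frames [N]
C → miss, frames [N, C]
N → hit
T → miss, frames [N, C, T]
D → miss, evict N, frames [C, T, D]
Y → miss, evict C, frames [T, D, Y]
T → hit
D → hit
Y → hit
T → hit
D → hit
Y → hit

{D, T, Y}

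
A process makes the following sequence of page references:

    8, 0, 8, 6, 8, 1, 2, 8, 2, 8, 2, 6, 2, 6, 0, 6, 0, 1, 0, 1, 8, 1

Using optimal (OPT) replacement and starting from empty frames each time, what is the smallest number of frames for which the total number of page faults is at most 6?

4

f=1: 22 faults
f=2: 9 faults
f=3: 7 faults
f=4: 6 faults
f=5: 5 faults
Smallest f with faults ≤ 6 is 4.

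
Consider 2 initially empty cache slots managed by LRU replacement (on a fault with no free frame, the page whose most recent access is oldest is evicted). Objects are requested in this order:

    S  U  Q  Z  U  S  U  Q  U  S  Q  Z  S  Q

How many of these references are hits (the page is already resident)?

S → miss, frames [S]
U → miss, frames [S, U]
Q → miss, evict S, frames [U, Q]
Z → miss, evict U, frames [Q, Z]
U → miss, evict Q, frames [Z, U]
S → miss, evict Z, frames [U, S]
U → hit
Q → miss, evict S, frames [U, Q]
U → hit
S → miss, evict Q, frames [U, S]
Q → miss, evict U, frames [S, Q]
Z → miss, evict S, frames [Q, Z]
S → miss, evict Q, frames [Z, S]
Q → miss, evict Z, frames [S, Q]
Hits: 2.

2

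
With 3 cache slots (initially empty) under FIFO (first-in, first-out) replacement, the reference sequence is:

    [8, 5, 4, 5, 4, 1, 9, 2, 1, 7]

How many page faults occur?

7

8 -> fault, frames [8]
5 -> fault, frames [8, 5]
4 -> fault, frames [8, 5, 4]
5 -> hit
4 -> hit
1 -> fault, evict 8, frames [5, 4, 1]
9 -> fault, evict 5, frames [4, 1, 9]
2 -> fault, evict 4, frames [1, 9, 2]
1 -> hit
7 -> fault, evict 1, frames [9, 2, 7]
Page faults: 7.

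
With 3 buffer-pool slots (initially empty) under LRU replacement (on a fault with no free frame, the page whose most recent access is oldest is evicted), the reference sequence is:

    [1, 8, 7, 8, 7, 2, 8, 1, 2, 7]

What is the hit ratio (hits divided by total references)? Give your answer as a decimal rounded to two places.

0.40

1: fault, frames [1]
8: fault, frames [1, 8]
7: fault, frames [1, 8, 7]
8: hit
7: hit
2: fault, evict 1, frames [8, 7, 2]
8: hit
1: fault, evict 7, frames [2, 8, 1]
2: hit
7: fault, evict 8, frames [1, 2, 7]
Hits: 4 of 10 references → 4/10 = 0.4000.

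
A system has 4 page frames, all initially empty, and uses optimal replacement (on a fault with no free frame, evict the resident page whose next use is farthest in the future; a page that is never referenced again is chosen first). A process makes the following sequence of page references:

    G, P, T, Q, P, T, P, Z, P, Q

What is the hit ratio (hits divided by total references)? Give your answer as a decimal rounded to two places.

G: fault, frames {G}
P: fault, frames {G,P}
T: fault, frames {G,P,T}
Q: fault, frames {G,P,T,Q}
P: hit
T: hit
P: hit
Z: fault, evict T, frames {G,P,Q,Z}
P: hit
Q: hit
Hits: 5 of 10 references → 5/10 = 0.5000.

0.50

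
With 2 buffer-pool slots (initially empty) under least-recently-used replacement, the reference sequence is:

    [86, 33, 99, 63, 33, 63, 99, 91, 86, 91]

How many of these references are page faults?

86: fault, frames {86}
33: fault, frames {86,33}
99: fault, evict 86, frames {33,99}
63: fault, evict 33, frames {99,63}
33: fault, evict 99, frames {63,33}
63: hit
99: fault, evict 33, frames {63,99}
91: fault, evict 63, frames {99,91}
86: fault, evict 99, frames {91,86}
91: hit
Page faults: 8.

8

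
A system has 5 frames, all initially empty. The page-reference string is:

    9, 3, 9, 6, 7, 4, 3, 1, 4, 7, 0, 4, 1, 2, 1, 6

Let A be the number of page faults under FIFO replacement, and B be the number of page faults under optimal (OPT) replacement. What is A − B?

1

Under FIFO: F F . F F F . F . . F . . F . F → 9 faults.
Under OPT: F F . F F F . F . . F . . F . . → 8 faults.
A − B = 9 − 8 = 1.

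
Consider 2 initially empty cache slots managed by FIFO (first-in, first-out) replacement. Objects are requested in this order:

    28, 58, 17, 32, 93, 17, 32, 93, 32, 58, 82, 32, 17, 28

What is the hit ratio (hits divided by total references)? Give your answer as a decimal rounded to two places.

28 -> miss, frames [28]
58 -> miss, frames [28, 58]
17 -> miss, evict 28, frames [58, 17]
32 -> miss, evict 58, frames [17, 32]
93 -> miss, evict 17, frames [32, 93]
17 -> miss, evict 32, frames [93, 17]
32 -> miss, evict 93, frames [17, 32]
93 -> miss, evict 17, frames [32, 93]
32 -> hit
58 -> miss, evict 32, frames [93, 58]
82 -> miss, evict 93, frames [58, 82]
32 -> miss, evict 58, frames [82, 32]
17 -> miss, evict 82, frames [32, 17]
28 -> miss, evict 32, frames [17, 28]
Hits: 1 of 14 references → 1/14 = 0.0714.

0.07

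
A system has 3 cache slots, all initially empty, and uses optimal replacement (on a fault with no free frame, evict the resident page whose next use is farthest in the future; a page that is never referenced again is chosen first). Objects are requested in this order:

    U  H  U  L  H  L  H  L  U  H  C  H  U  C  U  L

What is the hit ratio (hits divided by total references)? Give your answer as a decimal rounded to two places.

0.69

U -> fault, frames [U]
H -> fault, frames [U, H]
U -> hit
L -> fault, frames [U, H, L]
H -> hit
L -> hit
H -> hit
L -> hit
U -> hit
H -> hit
C -> fault, evict L, frames [U, H, C]
H -> hit
U -> hit
C -> hit
U -> hit
L -> fault, evict C, frames [U, H, L]
Hits: 11 of 16 references → 11/16 = 0.6875.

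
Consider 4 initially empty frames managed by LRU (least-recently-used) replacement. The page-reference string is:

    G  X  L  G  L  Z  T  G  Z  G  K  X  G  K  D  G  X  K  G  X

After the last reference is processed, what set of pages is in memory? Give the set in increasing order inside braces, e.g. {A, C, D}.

{D, G, K, X}

G → miss, frames {G}
X → miss, frames {G,X}
L → miss, frames {G,X,L}
G → hit
L → hit
Z → miss, frames {X,G,L,Z}
T → miss, evict X, frames {G,L,Z,T}
G → hit
Z → hit
G → hit
K → miss, evict L, frames {T,Z,G,K}
X → miss, evict T, frames {Z,G,K,X}
G → hit
K → hit
D → miss, evict Z, frames {X,G,K,D}
G → hit
X → hit
K → hit
G → hit
X → hit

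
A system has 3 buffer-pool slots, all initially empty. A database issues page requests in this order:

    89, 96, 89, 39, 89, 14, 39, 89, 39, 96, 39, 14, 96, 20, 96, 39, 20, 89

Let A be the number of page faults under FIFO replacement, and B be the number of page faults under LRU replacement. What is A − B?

3

Under FIFO: F F . F . F . F . F F F . F F F . F → 12 faults.
Under LRU: F F . F . F . . . F . F . F . F . F → 9 faults.
A − B = 12 − 9 = 3.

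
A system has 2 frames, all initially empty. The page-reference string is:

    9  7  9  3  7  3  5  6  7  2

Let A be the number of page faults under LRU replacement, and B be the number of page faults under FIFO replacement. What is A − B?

1

Under LRU: F F . F F . F F F F → 8 faults.
Under FIFO: F F . F . . F F F F → 7 faults.
A − B = 8 − 7 = 1.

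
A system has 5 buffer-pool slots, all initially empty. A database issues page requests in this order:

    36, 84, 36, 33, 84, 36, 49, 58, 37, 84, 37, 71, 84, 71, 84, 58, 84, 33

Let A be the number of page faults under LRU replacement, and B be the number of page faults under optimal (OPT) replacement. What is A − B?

Under LRU: F F . F . . F F F . . F . . . . . F → 8 faults.
Under OPT: F F . F . . F F F . . F . . . . . . → 7 faults.
A − B = 8 − 7 = 1.

1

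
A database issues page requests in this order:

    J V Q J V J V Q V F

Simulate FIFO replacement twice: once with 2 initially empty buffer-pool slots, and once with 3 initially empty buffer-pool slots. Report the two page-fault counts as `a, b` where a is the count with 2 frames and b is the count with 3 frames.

2 frames: F F F F F . . F . F → 7 faults.
3 frames: F F F . . . . . . F → 4 faults.
4 < 7: adding a frame reduced faults, as is typical.

7, 4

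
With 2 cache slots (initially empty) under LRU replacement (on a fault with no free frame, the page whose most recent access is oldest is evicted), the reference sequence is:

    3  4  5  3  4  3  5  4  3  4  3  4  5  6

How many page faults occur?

3: miss, frames [3]
4: miss, frames [3, 4]
5: miss, evict 3, frames [4, 5]
3: miss, evict 4, frames [5, 3]
4: miss, evict 5, frames [3, 4]
3: hit
5: miss, evict 4, frames [3, 5]
4: miss, evict 3, frames [5, 4]
3: miss, evict 5, frames [4, 3]
4: hit
3: hit
4: hit
5: miss, evict 3, frames [4, 5]
6: miss, evict 4, frames [5, 6]
Page faults: 10.

10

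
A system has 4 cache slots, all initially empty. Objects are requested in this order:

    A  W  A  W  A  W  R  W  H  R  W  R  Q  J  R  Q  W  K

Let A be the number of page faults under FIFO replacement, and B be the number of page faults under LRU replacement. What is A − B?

Under FIFO: F F . . . . F . F . . . F F . . F F → 8 faults.
Under LRU: F F . . . . F . F . . . F F . . . F → 7 faults.
A − B = 8 − 7 = 1.

1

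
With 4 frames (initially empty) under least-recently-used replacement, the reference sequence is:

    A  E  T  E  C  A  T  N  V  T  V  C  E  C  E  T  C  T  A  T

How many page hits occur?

A → fault, frames (A)
E → fault, frames (A E)
T → fault, frames (A E T)
E → hit
C → fault, frames (A T E C)
A → hit
T → hit
N → fault, evict E, frames (C A T N)
V → fault, evict C, frames (A T N V)
T → hit
V → hit
C → fault, evict A, frames (N T V C)
E → fault, evict N, frames (T V C E)
C → hit
E → hit
T → hit
C → hit
T → hit
A → fault, evict V, frames (E C T A)
T → hit
Hits: 11.

11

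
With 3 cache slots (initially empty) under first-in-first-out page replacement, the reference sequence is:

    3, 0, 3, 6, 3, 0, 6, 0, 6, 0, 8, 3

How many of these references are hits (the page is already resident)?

7

3 -> miss, frames [3]
0 -> miss, frames [3, 0]
3 -> hit
6 -> miss, frames [3, 0, 6]
3 -> hit
0 -> hit
6 -> hit
0 -> hit
6 -> hit
0 -> hit
8 -> miss, evict 3, frames [0, 6, 8]
3 -> miss, evict 0, frames [6, 8, 3]
Hits: 7.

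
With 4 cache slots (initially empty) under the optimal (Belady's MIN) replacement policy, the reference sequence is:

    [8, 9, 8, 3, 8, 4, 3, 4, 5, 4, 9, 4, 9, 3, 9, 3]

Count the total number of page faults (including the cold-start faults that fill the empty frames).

8 → fault, frames [8]
9 → fault, frames [8, 9]
8 → hit
3 → fault, frames [8, 9, 3]
8 → hit
4 → fault, frames [8, 9, 3, 4]
3 → hit
4 → hit
5 → fault, evict 8, frames [9, 3, 4, 5]
4 → hit
9 → hit
4 → hit
9 → hit
3 → hit
9 → hit
3 → hit
Page faults: 5.

5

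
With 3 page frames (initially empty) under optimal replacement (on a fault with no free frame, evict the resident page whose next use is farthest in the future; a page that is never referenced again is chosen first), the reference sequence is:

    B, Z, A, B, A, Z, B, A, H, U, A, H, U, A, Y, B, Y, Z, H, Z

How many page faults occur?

B: fault, frames (B)
Z: fault, frames (B Z)
A: fault, frames (B Z A)
B: hit
A: hit
Z: hit
B: hit
A: hit
H: fault, evict Z, frames (B A H)
U: fault, evict B, frames (A H U)
A: hit
H: hit
U: hit
A: hit
Y: fault, evict U, frames (A H Y)
B: fault, evict A, frames (H Y B)
Y: hit
Z: fault, evict B, frames (H Y Z)
H: hit
Z: hit
Page faults: 8.

8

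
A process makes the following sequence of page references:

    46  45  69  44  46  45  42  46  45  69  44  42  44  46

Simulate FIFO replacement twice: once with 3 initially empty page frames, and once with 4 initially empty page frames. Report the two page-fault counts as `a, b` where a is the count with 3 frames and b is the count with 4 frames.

10, 11

3 frames: F F F F F F F . . F F . . F → 10 faults.
4 frames: F F F F . . F F F F F F . F → 11 faults.
11 > 10: adding a frame increased faults — Belady's anomaly.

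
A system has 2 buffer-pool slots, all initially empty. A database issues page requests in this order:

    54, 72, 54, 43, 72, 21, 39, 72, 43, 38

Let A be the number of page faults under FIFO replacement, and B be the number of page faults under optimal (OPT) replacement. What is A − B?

Under FIFO: F F . F . F F F F F → 8 faults.
Under OPT: F F . F . F F . F F → 7 faults.
A − B = 8 − 7 = 1.

1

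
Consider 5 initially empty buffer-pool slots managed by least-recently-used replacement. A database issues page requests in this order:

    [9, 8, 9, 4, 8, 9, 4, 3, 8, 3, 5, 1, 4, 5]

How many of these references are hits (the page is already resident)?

8

9 → miss, frames [9]
8 → miss, frames [9, 8]
9 → hit
4 → miss, frames [8, 9, 4]
8 → hit
9 → hit
4 → hit
3 → miss, frames [8, 9, 4, 3]
8 → hit
3 → hit
5 → miss, frames [9, 4, 8, 3, 5]
1 → miss, evict 9, frames [4, 8, 3, 5, 1]
4 → hit
5 → hit
Hits: 8.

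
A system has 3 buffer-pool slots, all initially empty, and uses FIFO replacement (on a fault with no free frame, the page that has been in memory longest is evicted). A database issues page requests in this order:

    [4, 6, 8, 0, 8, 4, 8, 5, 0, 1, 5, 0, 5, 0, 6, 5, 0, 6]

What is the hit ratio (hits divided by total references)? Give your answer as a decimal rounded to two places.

0.44

4 → miss, frames [4]
6 → miss, frames [4, 6]
8 → miss, frames [4, 6, 8]
0 → miss, evict 4, frames [6, 8, 0]
8 → hit
4 → miss, evict 6, frames [8, 0, 4]
8 → hit
5 → miss, evict 8, frames [0, 4, 5]
0 → hit
1 → miss, evict 0, frames [4, 5, 1]
5 → hit
0 → miss, evict 4, frames [5, 1, 0]
5 → hit
0 → hit
6 → miss, evict 5, frames [1, 0, 6]
5 → miss, evict 1, frames [0, 6, 5]
0 → hit
6 → hit
Hits: 8 of 18 references → 8/18 = 0.4444.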